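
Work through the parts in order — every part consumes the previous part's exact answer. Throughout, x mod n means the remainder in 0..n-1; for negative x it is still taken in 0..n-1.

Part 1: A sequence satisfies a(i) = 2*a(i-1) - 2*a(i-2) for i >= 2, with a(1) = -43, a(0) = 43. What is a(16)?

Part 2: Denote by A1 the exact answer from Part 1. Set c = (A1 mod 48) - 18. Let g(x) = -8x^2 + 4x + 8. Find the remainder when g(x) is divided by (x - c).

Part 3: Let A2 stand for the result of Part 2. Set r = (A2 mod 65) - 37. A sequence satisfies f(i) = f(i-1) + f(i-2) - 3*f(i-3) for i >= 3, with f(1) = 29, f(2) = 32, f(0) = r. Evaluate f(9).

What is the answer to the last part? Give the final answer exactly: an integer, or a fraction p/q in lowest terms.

Part 1: a(2) = 2*(-43) - 2*(43) = -172; iterating: a(2)=-172, a(3)=-258, a(4)=-172, a(5)=172, a(6)=688, a(7)=1032, a(8)=688, a(9)=-688, a(10)=-2752, a(11)=-4128, a(12)=-2752, a(13)=2752, a(14)=11008, a(15)=16512, a(16)=11008; answer 11008
Part 2: A1 = 11008; c = -2; remainder = value at the root: -8*(-2)^2 + 4*(-2)^1 + 8 = (-32) + (-8) + (8) = -32; answer -32
Part 3: A2 = -32; r = -4; f(3) = 1*(32) + 1*(29) - 3*(-4) = 73; iterating: f(3)=73, f(4)=18, f(5)=-5, f(6)=-206, f(7)=-265, f(8)=-456, f(9)=-103; answer -103

-103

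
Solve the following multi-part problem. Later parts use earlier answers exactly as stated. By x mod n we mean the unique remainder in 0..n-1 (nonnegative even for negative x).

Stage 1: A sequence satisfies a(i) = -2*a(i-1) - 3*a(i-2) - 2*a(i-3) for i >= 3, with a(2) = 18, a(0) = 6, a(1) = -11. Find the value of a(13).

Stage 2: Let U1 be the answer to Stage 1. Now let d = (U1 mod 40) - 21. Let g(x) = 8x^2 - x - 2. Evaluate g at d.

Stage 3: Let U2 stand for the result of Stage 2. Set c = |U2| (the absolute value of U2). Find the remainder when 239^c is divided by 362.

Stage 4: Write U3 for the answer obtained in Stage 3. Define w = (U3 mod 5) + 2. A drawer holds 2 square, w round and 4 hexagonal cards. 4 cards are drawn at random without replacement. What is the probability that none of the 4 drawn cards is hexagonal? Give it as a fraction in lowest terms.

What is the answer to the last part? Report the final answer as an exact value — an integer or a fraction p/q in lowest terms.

14/99

Stage 1: a(3) = -2*(18) - 3*(-11) - 2*(6) = -15; iterating: a(3)=-15, a(4)=-2, a(5)=13, a(6)=10, a(7)=-55, a(8)=54, a(9)=37, a(10)=-126, a(11)=33, a(12)=238, a(13)=-323; answer -323
Stage 2: U1 = -323; d = 16; 8*(16)^2 - 1*(16)^1 - 2 = (2048) + (-16) + (-2) = 2030; answer 2030
Stage 3: U2 = 2030; c = 2030; squarings mod 362: 239^1=239, 239^2=287, 239^4=195, 239^8=15, 239^16=225, 239^32=307, 239^64=129, 239^128=351, 239^256=121, 239^512=161, 239^1024=219; 239^2030 = 239^2 * 239^4 * 239^8 * 239^32 * 239^64 * 239^128 * 239^256 * 239^512 * 239^1024 = 319 (mod 362); answer 319
Stage 4: U3 = 319; w = 6; total draws C(12,4) = 495; favorable C(8,4) = 70; P = 14/99; answer 14/99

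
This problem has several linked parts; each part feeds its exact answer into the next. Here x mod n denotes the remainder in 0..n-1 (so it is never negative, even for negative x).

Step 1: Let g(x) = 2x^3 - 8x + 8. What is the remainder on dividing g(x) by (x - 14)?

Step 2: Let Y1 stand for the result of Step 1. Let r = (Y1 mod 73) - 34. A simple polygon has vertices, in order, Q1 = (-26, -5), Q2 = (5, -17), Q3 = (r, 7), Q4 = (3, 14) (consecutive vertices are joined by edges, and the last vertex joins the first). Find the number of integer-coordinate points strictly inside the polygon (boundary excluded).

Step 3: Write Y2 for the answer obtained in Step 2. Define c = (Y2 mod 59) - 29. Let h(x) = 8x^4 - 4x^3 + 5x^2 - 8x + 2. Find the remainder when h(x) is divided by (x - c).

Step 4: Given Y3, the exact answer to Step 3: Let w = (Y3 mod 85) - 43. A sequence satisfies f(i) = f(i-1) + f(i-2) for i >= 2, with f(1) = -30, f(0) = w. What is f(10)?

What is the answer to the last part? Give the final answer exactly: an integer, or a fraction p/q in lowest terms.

Step 1: remainder = value at the root: 2*(14)^3 - 8*(14)^1 + 8 = (5488) + (-112) + (8) = 5384; answer 5384
Step 2: Y1 = 5384; r = 21; cross terms: (-26*-17 - 5*-5)=467, (5*7 - 21*-17)=392, (21*14 - 3*7)=273, (3*-5 - -26*14)=349; twice the area = |1481| = 1481; area = 1481/2; boundary points = 1 + 8 + 1 + 1 = 11; strictly interior points = area - boundary/2 + 1 = 736; answer 736
Step 3: Y2 = 736; c = -1; remainder = value at the root: 8*(-1)^4 - 4*(-1)^3 + 5*(-1)^2 - 8*(-1)^1 + 2 = (8) + (4) + (5) + (8) + (2) = 27; answer 27
Step 4: Y3 = 27; w = -16; f(2) = 1*(-30) + 1*(-16) = -46; iterating: f(2)=-46, f(3)=-76, f(4)=-122, f(5)=-198, f(6)=-320, f(7)=-518, f(8)=-838, f(9)=-1356, f(10)=-2194; answer -2194

-2194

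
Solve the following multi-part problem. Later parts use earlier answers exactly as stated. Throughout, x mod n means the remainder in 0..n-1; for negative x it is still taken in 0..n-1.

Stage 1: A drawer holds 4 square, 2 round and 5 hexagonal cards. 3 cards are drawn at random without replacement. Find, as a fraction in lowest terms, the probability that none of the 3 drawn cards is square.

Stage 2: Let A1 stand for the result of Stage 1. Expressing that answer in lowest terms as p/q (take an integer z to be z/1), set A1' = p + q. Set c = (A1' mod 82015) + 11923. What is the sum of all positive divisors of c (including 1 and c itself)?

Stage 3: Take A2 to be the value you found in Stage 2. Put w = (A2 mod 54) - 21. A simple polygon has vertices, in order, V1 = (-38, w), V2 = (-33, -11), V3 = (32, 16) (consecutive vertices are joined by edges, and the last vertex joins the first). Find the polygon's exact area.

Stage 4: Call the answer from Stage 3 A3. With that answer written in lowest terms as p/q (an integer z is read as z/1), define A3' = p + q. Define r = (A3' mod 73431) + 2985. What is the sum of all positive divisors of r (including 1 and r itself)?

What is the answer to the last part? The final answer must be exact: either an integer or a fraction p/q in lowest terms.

7296

Stage 1: total draws C(11,3) = 165; favorable C(7,3) = 35; P = 7/33; answer 7/33
Stage 2: A1 = 7/33; threaded value p + q = 40; c = 11963; 11963 = 7 * 1709; sigma = (1 + 7) * (1 + 1709) = 8 * 1710 = 13680; answer 13680
Stage 3: A2 = 13680; w = -3; cross terms: (-38*-11 - -33*-3)=319, (-33*16 - 32*-11)=-176, (32*-3 - -38*16)=512; twice the area = |655| = 655; area = 655/2; answer 655/2
Stage 4: A3 = 655/2; threaded value p + q = 657; r = 3642; 3642 = 2 * 3 * 607; sigma = (1 + 2) * (1 + 3) * (1 + 607) = 3 * 4 * 608 = 7296; answer 7296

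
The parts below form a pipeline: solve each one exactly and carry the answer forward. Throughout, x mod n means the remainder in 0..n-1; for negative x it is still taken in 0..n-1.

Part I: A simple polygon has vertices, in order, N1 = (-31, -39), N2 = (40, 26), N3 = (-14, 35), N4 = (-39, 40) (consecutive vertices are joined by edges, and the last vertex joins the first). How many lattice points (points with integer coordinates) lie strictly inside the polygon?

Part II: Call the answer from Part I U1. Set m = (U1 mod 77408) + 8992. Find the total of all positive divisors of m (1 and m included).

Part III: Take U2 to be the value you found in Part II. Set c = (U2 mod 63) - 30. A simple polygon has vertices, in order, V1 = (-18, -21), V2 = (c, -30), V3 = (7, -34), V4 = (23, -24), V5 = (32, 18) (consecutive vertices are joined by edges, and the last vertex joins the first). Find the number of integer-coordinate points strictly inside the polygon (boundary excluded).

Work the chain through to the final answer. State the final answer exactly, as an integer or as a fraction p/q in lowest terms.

1205

Part I: cross terms: (-31*26 - 40*-39)=754, (40*35 - -14*26)=1764, (-14*40 - -39*35)=805, (-39*-39 - -31*40)=2761; twice the area = |6084| = 6084; area = 3042; boundary points = 1 + 9 + 5 + 1 = 16; strictly interior points = area - boundary/2 + 1 = 3035; answer 3035
Part II: U1 = 3035; m = 12027; 12027 = 3 * 19 * 211; sigma = (1 + 3) * (1 + 19) * (1 + 211) = 4 * 20 * 212 = 16960; answer 16960
Part III: U2 = 16960; c = -17; cross terms: (-18*-30 - -17*-21)=183, (-17*-34 - 7*-30)=788, (7*-24 - 23*-34)=614, (23*18 - 32*-24)=1182, (32*-21 - -18*18)=-348; twice the area = |2419| = 2419; area = 2419/2; boundary points = 1 + 4 + 2 + 3 + 1 = 11; strictly interior points = area - boundary/2 + 1 = 1205; answer 1205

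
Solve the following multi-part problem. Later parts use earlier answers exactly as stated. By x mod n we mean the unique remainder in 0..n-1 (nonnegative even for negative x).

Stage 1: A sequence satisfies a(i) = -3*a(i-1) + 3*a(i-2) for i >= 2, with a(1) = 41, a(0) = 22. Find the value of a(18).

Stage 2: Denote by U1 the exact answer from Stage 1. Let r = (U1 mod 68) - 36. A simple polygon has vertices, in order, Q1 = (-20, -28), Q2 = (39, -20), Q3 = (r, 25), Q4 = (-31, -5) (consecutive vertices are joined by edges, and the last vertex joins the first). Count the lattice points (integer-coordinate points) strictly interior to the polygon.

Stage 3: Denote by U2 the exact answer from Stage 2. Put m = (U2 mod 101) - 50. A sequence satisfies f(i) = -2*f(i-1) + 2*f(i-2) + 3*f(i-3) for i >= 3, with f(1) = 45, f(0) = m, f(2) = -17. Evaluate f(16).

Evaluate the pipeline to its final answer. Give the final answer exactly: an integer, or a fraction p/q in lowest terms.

Stage 1: a(2) = -3*(41) + 3*(22) = -57; iterating: a(2)=-57, a(3)=294, a(4)=-1053, a(5)=4041, a(6)=-15282, a(7)=57969, a(8)=-219753, a(9)=833166, a(10)=-3158757, a(11)=11975769, a(12)=-45403578, a(13)=172138041, a(14)=-652624857, a(15)=2474288694, a(16)=-9380740653, a(17)=35565088041, a(18)=-134837486082; answer -134837486082
Stage 2: U1 = -134837486082; r = 26; cross terms: (-20*-20 - 39*-28)=1492, (39*25 - 26*-20)=1495, (26*-5 - -31*25)=645, (-31*-28 - -20*-5)=768; twice the area = |4400| = 4400; area = 2200; boundary points = 1 + 1 + 3 + 1 = 6; strictly interior points = area - boundary/2 + 1 = 2198; answer 2198
Stage 3: U2 = 2198; m = 27; f(3) = -2*(-17) + 2*(45) + 3*(27) = 205; iterating: f(3)=205, f(4)=-309, f(5)=977, f(6)=-1957, f(7)=4941, f(8)=-10865, f(9)=25741, f(10)=-58389, f(11)=135665, f(12)=-310885, f(13)=717933, f(14)=-1650641, f(15)=3804493, f(16)=-8756469; answer -8756469

-8756469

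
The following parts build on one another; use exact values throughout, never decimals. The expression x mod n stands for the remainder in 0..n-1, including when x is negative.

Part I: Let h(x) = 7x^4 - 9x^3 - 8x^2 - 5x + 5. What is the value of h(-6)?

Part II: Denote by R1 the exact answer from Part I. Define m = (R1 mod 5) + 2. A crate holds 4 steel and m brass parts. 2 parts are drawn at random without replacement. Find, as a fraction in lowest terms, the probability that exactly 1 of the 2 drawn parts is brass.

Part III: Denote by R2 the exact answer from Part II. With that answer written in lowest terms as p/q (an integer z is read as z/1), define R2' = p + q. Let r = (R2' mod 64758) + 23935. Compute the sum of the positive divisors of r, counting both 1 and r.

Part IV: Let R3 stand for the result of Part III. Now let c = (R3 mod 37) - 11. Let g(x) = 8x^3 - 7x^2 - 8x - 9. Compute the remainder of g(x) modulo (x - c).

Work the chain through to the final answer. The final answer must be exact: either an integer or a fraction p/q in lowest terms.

Part I: 7*(-6)^4 - 9*(-6)^3 - 8*(-6)^2 - 5*(-6)^1 + 5 = (9072) + (1944) + (-288) + (30) + (5) = 10763; answer 10763
Part II: R1 = 10763; m = 5; total draws C(9,2) = 36; favorable C(5,1)*C(4,1) = 20; P = 5/9; answer 5/9
Part III: R2 = 5/9; threaded value p + q = 14; r = 23949; 23949 = 3^3 * 887; sigma = (1 + 3 + 9 + 27) * (1 + 887) = 40 * 888 = 35520; answer 35520
Part IV: R3 = 35520; c = -11; remainder = value at the root: 8*(-11)^3 - 7*(-11)^2 - 8*(-11)^1 - 9 = (-10648) + (-847) + (88) + (-9) = -11416; answer -11416

-11416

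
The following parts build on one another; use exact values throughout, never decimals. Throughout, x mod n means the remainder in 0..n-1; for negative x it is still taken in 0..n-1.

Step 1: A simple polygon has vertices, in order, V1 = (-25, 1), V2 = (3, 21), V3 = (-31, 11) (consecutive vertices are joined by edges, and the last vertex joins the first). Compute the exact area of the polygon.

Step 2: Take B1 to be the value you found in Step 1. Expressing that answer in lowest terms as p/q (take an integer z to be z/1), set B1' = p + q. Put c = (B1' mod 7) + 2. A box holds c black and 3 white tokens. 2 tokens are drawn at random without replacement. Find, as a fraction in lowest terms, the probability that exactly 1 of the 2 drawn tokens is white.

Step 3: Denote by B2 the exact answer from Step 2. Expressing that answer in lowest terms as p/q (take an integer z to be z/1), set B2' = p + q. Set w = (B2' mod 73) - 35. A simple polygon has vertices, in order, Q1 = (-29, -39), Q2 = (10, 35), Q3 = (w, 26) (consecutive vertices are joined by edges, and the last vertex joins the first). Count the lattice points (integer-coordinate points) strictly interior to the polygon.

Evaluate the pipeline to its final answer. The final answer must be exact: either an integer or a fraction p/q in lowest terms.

Step 1: cross terms: (-25*21 - 3*1)=-528, (3*11 - -31*21)=684, (-31*1 - -25*11)=244; twice the area = |400| = 400; area = 200; answer 200
Step 2: B1 = 200; threaded value p + q = 201; c = 7; total draws C(10,2) = 45; favorable C(3,1)*C(7,1) = 21; P = 7/15; answer 7/15
Step 3: B2 = 7/15; threaded value p + q = 22; w = -13; cross terms: (-29*35 - 10*-39)=-625, (10*26 - -13*35)=715, (-13*-39 - -29*26)=1261; twice the area = |1351| = 1351; area = 1351/2; boundary points = 1 + 1 + 1 = 3; strictly interior points = area - boundary/2 + 1 = 675; answer 675

675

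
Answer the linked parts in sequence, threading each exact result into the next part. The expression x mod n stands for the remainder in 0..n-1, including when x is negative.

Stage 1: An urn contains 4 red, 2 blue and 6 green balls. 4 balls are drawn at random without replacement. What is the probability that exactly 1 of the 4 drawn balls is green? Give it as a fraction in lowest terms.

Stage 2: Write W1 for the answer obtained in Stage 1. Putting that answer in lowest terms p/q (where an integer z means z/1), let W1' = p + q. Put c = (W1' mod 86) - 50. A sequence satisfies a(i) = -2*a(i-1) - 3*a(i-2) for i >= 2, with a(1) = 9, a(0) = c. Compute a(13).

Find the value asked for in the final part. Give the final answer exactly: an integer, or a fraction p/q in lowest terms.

Stage 1: total draws C(12,4) = 495; favorable C(6,1)*C(6,3) = 120; P = 8/33; answer 8/33
Stage 2: W1 = 8/33; threaded value p + q = 41; c = -9; a(2) = -2*(9) - 3*(-9) = 9; iterating: a(2)=9, a(3)=-45, a(4)=63, a(5)=9, a(6)=-207, a(7)=387, a(8)=-153, a(9)=-855, a(10)=2169, a(11)=-1773, a(12)=-2961, a(13)=11241; answer 11241

11241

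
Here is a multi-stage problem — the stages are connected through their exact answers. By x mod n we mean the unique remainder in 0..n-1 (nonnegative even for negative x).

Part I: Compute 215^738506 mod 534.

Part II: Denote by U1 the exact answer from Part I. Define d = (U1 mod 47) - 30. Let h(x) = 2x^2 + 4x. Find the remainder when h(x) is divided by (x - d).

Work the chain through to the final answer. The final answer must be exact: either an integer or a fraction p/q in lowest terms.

198

Part I: squarings mod 534: 215^1=215, 215^2=301, 215^4=355, 215^8=1, 215^16=1, 215^32=1, 215^64=1, 215^128=1, 215^256=1, 215^512=1, 215^1024=1, 215^2048=1, 215^4096=1, 215^8192=1, 215^16384=1, 215^32768=1, 215^65536=1, 215^131072=1, 215^262144=1, 215^524288=1; 215^738506 = 215^2 * 215^8 * 215^64 * 215^128 * 215^1024 * 215^16384 * 215^65536 * 215^131072 * 215^524288 = 301 (mod 534); answer 301
Part II: U1 = 301; d = -11; remainder = value at the root: 2*(-11)^2 + 4*(-11)^1 = (242) + (-44) = 198; answer 198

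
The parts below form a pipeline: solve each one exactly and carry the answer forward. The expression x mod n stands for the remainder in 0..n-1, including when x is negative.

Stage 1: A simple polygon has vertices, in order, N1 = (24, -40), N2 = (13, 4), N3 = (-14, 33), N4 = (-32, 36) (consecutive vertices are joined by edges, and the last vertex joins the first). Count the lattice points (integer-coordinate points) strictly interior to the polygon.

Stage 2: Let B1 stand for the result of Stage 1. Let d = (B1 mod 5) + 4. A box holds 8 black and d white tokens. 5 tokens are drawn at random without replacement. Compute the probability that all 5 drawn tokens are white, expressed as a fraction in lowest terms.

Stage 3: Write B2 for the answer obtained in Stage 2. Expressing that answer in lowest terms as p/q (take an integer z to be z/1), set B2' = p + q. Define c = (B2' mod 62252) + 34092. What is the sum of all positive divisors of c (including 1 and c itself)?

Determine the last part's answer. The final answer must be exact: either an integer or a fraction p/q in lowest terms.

78120

Stage 1: cross terms: (24*4 - 13*-40)=616, (13*33 - -14*4)=485, (-14*36 - -32*33)=552, (-32*-40 - 24*36)=416; twice the area = |2069| = 2069; area = 2069/2; boundary points = 11 + 1 + 3 + 4 = 19; strictly interior points = area - boundary/2 + 1 = 1026; answer 1026
Stage 2: B1 = 1026; d = 5; total draws C(13,5) = 1287; favorable C(5,5) = 1; P = 1/1287; answer 1/1287
Stage 3: B2 = 1/1287; threaded value p + q = 1288; c = 35380; 35380 = 2^2 * 5 * 29 * 61; sigma = (1 + 2 + 4) * (1 + 5) * (1 + 29) * (1 + 61) = 7 * 6 * 30 * 62 = 78120; answer 78120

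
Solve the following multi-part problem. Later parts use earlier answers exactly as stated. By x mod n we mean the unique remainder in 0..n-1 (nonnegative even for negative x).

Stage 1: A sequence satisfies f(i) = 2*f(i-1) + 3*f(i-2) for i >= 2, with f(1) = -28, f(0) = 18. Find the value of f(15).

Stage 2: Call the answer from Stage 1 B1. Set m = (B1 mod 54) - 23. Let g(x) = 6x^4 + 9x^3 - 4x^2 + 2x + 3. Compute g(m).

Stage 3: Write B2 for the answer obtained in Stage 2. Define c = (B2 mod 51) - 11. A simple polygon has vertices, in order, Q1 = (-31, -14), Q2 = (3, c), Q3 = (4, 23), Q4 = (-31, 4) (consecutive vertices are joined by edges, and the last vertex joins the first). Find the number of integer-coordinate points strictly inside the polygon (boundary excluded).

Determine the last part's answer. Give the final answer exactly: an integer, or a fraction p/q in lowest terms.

882

Stage 1: f(2) = 2*(-28) + 3*(18) = -2; iterating: f(2)=-2, f(3)=-88, f(4)=-182, f(5)=-628, f(6)=-1802, f(7)=-5488, f(8)=-16382, f(9)=-49228, f(10)=-147602, f(11)=-442888, f(12)=-1328582, f(13)=-3985828, f(14)=-11957402, f(15)=-35872288; answer -35872288
Stage 2: B1 = -35872288; m = -3; 6*(-3)^4 + 9*(-3)^3 - 4*(-3)^2 + 2*(-3)^1 + 3 = (486) + (-243) + (-36) + (-6) + (3) = 204; answer 204
Stage 3: B2 = 204; c = -11; cross terms: (-31*-11 - 3*-14)=383, (3*23 - 4*-11)=113, (4*4 - -31*23)=729, (-31*-14 - -31*4)=558; twice the area = |1783| = 1783; area = 1783/2; boundary points = 1 + 1 + 1 + 18 = 21; strictly interior points = area - boundary/2 + 1 = 882; answer 882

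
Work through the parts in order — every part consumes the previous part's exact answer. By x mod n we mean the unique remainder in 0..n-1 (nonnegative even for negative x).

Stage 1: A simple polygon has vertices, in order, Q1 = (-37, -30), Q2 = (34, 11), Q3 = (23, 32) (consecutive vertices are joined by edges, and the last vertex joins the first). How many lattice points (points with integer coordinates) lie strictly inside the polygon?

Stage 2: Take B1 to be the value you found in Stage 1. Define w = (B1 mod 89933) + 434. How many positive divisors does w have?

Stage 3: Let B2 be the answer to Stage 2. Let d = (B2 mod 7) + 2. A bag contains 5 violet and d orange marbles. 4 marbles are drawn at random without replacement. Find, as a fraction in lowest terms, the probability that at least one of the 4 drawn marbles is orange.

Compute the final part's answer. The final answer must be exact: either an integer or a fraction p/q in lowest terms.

Stage 1: cross terms: (-37*11 - 34*-30)=613, (34*32 - 23*11)=835, (23*-30 - -37*32)=494; twice the area = |1942| = 1942; area = 971; boundary points = 1 + 1 + 2 = 4; strictly interior points = area - boundary/2 + 1 = 970; answer 970
Stage 2: B1 = 970; w = 1404; 1404 = 2^2 * 3^3 * 13; number of divisors = (2+1) * (3+1) * (1+1) = 24; answer 24
Stage 3: B2 = 24; d = 5; total draws C(10,4) = 210; complement C(5,4) = 5; favorable 210 - 5 = 205; P = 41/42; answer 41/42

41/42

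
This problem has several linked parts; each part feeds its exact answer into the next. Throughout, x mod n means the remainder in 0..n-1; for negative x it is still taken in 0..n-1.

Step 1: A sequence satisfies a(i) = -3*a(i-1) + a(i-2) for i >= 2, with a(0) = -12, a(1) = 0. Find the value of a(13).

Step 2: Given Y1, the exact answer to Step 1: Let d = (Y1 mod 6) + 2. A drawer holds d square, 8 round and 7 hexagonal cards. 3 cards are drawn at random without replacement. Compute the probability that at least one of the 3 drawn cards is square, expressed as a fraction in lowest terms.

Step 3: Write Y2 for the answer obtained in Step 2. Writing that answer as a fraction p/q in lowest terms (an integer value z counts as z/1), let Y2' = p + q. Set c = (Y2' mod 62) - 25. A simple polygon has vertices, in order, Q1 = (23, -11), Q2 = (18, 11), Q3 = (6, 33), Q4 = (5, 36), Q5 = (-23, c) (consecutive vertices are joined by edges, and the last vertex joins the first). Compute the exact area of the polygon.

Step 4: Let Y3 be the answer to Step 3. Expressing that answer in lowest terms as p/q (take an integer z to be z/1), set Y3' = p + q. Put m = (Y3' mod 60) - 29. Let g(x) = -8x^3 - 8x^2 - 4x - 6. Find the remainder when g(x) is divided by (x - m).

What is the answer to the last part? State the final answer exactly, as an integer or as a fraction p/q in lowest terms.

-4646

Step 1: a(2) = -3*(0) + 1*(-12) = -12; iterating: a(2)=-12, a(3)=36, a(4)=-120, a(5)=396, a(6)=-1308, a(7)=4320, a(8)=-14268, a(9)=47124, a(10)=-155640, a(11)=514044, a(12)=-1697772, a(13)=5607360; answer 5607360
Step 2: Y1 = 5607360; d = 2; total draws C(17,3) = 680; complement C(15,3) = 455; favorable 680 - 455 = 225; P = 45/136; answer 45/136
Step 3: Y2 = 45/136; threaded value p + q = 181; c = 32; cross terms: (23*11 - 18*-11)=451, (18*33 - 6*11)=528, (6*36 - 5*33)=51, (5*32 - -23*36)=988, (-23*-11 - 23*32)=-483; twice the area = |1535| = 1535; area = 1535/2; answer 1535/2
Step 4: Y3 = 1535/2; threaded value p + q = 1537; m = 8; remainder = value at the root: -8*(8)^3 - 8*(8)^2 - 4*(8)^1 - 6 = (-4096) + (-512) + (-32) + (-6) = -4646; answer -4646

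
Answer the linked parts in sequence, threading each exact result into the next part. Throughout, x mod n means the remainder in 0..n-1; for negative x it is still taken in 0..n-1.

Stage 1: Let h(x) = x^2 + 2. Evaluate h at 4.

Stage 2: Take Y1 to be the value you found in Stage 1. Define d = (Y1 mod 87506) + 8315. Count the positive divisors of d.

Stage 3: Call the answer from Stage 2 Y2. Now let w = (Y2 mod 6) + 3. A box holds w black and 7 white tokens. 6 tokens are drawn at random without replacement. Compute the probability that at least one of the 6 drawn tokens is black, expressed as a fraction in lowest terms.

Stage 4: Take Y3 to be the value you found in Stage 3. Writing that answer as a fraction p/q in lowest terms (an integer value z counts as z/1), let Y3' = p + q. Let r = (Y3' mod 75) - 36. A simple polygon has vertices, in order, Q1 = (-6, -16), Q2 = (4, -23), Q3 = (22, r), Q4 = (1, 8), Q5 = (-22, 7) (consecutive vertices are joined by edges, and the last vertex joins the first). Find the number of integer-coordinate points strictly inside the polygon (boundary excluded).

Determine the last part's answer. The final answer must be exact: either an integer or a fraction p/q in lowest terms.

722

Stage 1: 1*(4)^2 + 2 = (16) + (2) = 18; answer 18
Stage 2: Y1 = 18; d = 8333; 8333 = 13 * 641; number of divisors = (1+1) * (1+1) = 4; answer 4
Stage 3: Y2 = 4; w = 7; total draws C(14,6) = 3003; complement C(7,6) = 7; favorable 3003 - 7 = 2996; P = 428/429; answer 428/429
Stage 4: Y3 = 428/429; threaded value p + q = 857; r = -4; cross terms: (-6*-23 - 4*-16)=202, (4*-4 - 22*-23)=490, (22*8 - 1*-4)=180, (1*7 - -22*8)=183, (-22*-16 - -6*7)=394; twice the area = |1449| = 1449; area = 1449/2; boundary points = 1 + 1 + 3 + 1 + 1 = 7; strictly interior points = area - boundary/2 + 1 = 722; answer 722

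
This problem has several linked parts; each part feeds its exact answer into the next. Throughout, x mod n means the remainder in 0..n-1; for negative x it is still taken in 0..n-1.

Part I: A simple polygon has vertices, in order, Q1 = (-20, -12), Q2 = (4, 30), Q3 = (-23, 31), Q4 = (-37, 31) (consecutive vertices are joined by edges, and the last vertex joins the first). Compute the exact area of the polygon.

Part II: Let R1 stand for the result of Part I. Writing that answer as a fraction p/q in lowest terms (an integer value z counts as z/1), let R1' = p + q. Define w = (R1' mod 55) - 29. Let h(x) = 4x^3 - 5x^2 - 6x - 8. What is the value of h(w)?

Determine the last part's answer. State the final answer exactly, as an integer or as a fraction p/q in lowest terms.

-91568

Part I: cross terms: (-20*30 - 4*-12)=-552, (4*31 - -23*30)=814, (-23*31 - -37*31)=434, (-37*-12 - -20*31)=1064; twice the area = |1760| = 1760; area = 880; answer 880
Part II: R1 = 880; threaded value p + q = 881; w = -28; 4*(-28)^3 - 5*(-28)^2 - 6*(-28)^1 - 8 = (-87808) + (-3920) + (168) + (-8) = -91568; answer -91568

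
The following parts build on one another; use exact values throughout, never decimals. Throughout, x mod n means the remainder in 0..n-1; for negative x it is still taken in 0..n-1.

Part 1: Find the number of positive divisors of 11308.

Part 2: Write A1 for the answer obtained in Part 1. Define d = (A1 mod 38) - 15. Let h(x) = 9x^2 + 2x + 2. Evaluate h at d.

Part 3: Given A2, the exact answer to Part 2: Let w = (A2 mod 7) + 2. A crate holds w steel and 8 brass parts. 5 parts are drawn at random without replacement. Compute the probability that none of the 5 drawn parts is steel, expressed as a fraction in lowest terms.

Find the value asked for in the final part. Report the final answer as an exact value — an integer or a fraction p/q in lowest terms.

Part 1: 11308 = 2^2 * 11 * 257; number of divisors = (2+1) * (1+1) * (1+1) = 12; answer 12
Part 2: A1 = 12; d = -3; 9*(-3)^2 + 2*(-3)^1 + 2 = (81) + (-6) + (2) = 77; answer 77
Part 3: A2 = 77; w = 2; total draws C(10,5) = 252; favorable C(8,5) = 56; P = 2/9; answer 2/9

2/9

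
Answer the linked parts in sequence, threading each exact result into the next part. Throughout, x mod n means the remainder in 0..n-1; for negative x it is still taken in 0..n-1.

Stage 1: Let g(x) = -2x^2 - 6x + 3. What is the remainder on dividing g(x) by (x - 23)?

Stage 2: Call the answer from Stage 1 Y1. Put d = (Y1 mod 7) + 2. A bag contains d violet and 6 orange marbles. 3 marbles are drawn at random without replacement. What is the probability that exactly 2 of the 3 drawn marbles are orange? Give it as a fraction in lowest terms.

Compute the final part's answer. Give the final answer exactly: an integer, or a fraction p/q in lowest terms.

Stage 1: remainder = value at the root: -2*(23)^2 - 6*(23)^1 + 3 = (-1058) + (-138) + (3) = -1193; answer -1193
Stage 2: Y1 = -1193; d = 6; total draws C(12,3) = 220; favorable C(6,2)*C(6,1) = 90; P = 9/22; answer 9/22

9/22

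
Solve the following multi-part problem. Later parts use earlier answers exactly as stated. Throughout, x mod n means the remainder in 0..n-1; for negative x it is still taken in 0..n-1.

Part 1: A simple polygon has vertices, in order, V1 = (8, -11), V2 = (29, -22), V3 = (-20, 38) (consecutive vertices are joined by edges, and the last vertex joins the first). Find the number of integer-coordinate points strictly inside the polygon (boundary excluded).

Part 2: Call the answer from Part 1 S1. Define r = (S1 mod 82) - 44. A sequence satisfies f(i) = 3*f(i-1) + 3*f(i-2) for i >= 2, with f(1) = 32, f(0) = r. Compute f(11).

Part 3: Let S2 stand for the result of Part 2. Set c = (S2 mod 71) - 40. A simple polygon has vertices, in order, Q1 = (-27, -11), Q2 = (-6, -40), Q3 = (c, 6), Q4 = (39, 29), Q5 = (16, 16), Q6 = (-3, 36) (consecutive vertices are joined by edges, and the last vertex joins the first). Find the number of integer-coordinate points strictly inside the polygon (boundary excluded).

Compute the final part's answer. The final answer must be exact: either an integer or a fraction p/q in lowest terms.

Part 1: cross terms: (8*-22 - 29*-11)=143, (29*38 - -20*-22)=662, (-20*-11 - 8*38)=-84; twice the area = |721| = 721; area = 721/2; boundary points = 1 + 1 + 7 = 9; strictly interior points = area - boundary/2 + 1 = 357; answer 357
Part 2: S1 = 357; r = -15; f(2) = 3*(32) + 3*(-15) = 51; iterating: f(2)=51, f(3)=249, f(4)=900, f(5)=3447, f(6)=13041, f(7)=49464, f(8)=187515, f(9)=710937, f(10)=2695356, f(11)=10218879; answer 10218879
Part 3: S2 = 10218879; c = 22; cross terms: (-27*-40 - -6*-11)=1014, (-6*6 - 22*-40)=844, (22*29 - 39*6)=404, (39*16 - 16*29)=160, (16*36 - -3*16)=624, (-3*-11 - -27*36)=1005; twice the area = |4051| = 4051; area = 4051/2; boundary points = 1 + 2 + 1 + 1 + 1 + 1 = 7; strictly interior points = area - boundary/2 + 1 = 2023; answer 2023

2023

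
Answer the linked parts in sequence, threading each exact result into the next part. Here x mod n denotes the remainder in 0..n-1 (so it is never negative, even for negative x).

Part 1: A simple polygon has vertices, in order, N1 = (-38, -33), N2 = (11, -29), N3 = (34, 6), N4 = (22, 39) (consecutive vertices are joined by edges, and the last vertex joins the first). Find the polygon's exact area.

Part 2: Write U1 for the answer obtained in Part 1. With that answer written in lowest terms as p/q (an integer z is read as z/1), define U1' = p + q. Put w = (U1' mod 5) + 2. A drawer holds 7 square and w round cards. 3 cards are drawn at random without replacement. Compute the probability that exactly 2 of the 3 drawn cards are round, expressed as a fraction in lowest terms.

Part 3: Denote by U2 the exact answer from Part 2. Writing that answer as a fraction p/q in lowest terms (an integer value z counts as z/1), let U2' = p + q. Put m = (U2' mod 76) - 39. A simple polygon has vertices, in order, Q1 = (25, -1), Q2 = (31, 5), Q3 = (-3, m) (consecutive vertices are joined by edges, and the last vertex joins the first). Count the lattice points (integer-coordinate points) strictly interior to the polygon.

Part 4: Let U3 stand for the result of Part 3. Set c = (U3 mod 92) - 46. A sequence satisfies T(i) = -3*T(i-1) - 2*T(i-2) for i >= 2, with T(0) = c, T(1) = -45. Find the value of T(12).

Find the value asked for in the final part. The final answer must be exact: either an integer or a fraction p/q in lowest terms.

372599

Part 1: cross terms: (-38*-29 - 11*-33)=1465, (11*6 - 34*-29)=1052, (34*39 - 22*6)=1194, (22*-33 - -38*39)=756; twice the area = |4467| = 4467; area = 4467/2; answer 4467/2
Part 2: U1 = 4467/2; threaded value p + q = 4469; w = 6; total draws C(13,3) = 286; favorable C(6,2)*C(7,1) = 105; P = 105/286; answer 105/286
Part 3: U2 = 105/286; threaded value p + q = 391; m = -28; cross terms: (25*5 - 31*-1)=156, (31*-28 - -3*5)=-853, (-3*-1 - 25*-28)=703; twice the area = |6| = 6; area = 3; boundary points = 6 + 1 + 1 = 8; strictly interior points = area - boundary/2 + 1 = 0; answer 0
Part 4: U3 = 0; c = -46; T(2) = -3*(-45) - 2*(-46) = 227; iterating: T(2)=227, T(3)=-591, T(4)=1319, T(5)=-2775, T(6)=5687, T(7)=-11511, T(8)=23159, T(9)=-46455, T(10)=93047, T(11)=-186231, T(12)=372599; answer 372599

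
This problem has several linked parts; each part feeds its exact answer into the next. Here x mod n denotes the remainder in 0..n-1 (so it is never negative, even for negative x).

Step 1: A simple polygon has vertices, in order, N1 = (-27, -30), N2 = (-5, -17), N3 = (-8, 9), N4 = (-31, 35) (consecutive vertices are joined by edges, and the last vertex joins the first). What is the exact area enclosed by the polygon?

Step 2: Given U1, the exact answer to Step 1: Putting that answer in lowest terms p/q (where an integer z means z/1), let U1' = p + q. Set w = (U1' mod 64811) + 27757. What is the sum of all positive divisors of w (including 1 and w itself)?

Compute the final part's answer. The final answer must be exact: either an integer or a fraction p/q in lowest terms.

Step 1: cross terms: (-27*-17 - -5*-30)=309, (-5*9 - -8*-17)=-181, (-8*35 - -31*9)=-1, (-31*-30 - -27*35)=1875; twice the area = |2002| = 2002; area = 1001; answer 1001
Step 2: U1 = 1001; threaded value p + q = 1002; w = 28759; 28759 is prime, so its only divisors are 1 and 28759; sigma = 1 + 28759 = 28760; answer 28760

28760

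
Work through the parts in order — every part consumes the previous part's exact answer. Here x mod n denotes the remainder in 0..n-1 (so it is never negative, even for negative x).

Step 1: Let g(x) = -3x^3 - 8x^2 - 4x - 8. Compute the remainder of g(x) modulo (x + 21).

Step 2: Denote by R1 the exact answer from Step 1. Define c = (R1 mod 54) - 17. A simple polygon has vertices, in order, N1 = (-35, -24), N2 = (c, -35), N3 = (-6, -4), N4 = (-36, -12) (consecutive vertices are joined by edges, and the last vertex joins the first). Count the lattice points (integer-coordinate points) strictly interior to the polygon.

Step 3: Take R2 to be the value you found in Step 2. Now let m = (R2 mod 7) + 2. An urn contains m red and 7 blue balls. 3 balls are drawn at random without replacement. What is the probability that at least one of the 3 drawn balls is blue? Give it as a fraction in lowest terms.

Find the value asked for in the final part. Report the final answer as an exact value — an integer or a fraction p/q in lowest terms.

57/65

Step 1: remainder = value at the root: -3*(-21)^3 - 8*(-21)^2 - 4*(-21)^1 - 8 = (27783) + (-3528) + (84) + (-8) = 24331; answer 24331
Step 2: R1 = 24331; c = 14; cross terms: (-35*-35 - 14*-24)=1561, (14*-4 - -6*-35)=-266, (-6*-12 - -36*-4)=-72, (-36*-24 - -35*-12)=444; twice the area = |1667| = 1667; area = 1667/2; boundary points = 1 + 1 + 2 + 1 = 5; strictly interior points = area - boundary/2 + 1 = 832; answer 832
Step 3: R2 = 832; m = 8; total draws C(15,3) = 455; complement C(8,3) = 56; favorable 455 - 56 = 399; P = 57/65; answer 57/65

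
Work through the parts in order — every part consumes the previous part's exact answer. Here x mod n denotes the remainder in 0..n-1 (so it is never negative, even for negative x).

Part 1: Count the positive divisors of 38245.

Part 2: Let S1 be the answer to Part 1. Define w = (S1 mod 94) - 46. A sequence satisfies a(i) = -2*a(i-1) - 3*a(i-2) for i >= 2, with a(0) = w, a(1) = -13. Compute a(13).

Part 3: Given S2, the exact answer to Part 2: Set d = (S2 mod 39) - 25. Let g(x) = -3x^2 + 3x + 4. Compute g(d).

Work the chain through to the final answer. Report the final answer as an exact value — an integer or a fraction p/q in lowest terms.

-122

Part 1: 38245 = 5 * 7649; number of divisors = (1+1) * (1+1) = 4; answer 4
Part 2: S1 = 4; w = -42; a(2) = -2*(-13) - 3*(-42) = 152; iterating: a(2)=152, a(3)=-265, a(4)=74, a(5)=647, a(6)=-1516, a(7)=1091, a(8)=2366, a(9)=-8005, a(10)=8912, a(11)=6191, a(12)=-39118, a(13)=59663; answer 59663
Part 3: S2 = 59663; d = 7; -3*(7)^2 + 3*(7)^1 + 4 = (-147) + (21) + (4) = -122; answer -122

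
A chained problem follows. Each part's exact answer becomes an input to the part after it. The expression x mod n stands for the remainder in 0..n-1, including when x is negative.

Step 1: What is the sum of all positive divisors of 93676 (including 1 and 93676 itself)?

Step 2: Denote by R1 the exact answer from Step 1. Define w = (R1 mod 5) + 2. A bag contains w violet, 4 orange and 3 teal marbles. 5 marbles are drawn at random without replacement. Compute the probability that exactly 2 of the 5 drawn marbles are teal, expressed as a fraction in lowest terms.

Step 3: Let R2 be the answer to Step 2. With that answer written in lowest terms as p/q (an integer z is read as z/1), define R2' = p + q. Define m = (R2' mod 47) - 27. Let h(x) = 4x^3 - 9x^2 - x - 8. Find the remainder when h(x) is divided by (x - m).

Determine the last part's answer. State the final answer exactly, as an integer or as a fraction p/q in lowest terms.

100

Step 1: 93676 = 2^2 * 11 * 2129; sigma = (1 + 2 + 4) * (1 + 11) * (1 + 2129) = 7 * 12 * 2130 = 178920; answer 178920
Step 2: R1 = 178920; w = 2; total draws C(9,5) = 126; favorable C(3,2)*C(6,3) = 60; P = 10/21; answer 10/21
Step 3: R2 = 10/21; threaded value p + q = 31; m = 4; remainder = value at the root: 4*(4)^3 - 9*(4)^2 - 1*(4)^1 - 8 = (256) + (-144) + (-4) + (-8) = 100; answer 100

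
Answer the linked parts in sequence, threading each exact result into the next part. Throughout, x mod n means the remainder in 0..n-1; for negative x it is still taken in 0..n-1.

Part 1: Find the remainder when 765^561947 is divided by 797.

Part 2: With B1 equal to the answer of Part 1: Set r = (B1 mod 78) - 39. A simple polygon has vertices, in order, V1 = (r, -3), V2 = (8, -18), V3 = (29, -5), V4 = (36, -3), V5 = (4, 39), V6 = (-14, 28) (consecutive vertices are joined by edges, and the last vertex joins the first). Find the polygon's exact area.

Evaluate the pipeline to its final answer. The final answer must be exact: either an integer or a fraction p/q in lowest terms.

4371/2

Part 1: squarings mod 797: 765^1=765, 765^2=227, 765^4=521, 765^8=461, 765^16=519, 765^32=772, 765^64=625, 765^128=95, 765^256=258, 765^512=413, 765^1024=11, 765^2048=121, 765^4096=295, 765^8192=152, 765^16384=788, 765^32768=81, 765^65536=185, 765^131072=751, 765^262144=522, 765^524288=707; 765^561947 = 765^1 * 765^2 * 765^8 * 765^16 * 765^256 * 765^512 * 765^4096 * 765^32768 * 765^524288 = 705 (mod 797); answer 705
Part 2: B1 = 705; r = -36; cross terms: (-36*-18 - 8*-3)=672, (8*-5 - 29*-18)=482, (29*-3 - 36*-5)=93, (36*39 - 4*-3)=1416, (4*28 - -14*39)=658, (-14*-3 - -36*28)=1050; twice the area = |4371| = 4371; area = 4371/2; answer 4371/2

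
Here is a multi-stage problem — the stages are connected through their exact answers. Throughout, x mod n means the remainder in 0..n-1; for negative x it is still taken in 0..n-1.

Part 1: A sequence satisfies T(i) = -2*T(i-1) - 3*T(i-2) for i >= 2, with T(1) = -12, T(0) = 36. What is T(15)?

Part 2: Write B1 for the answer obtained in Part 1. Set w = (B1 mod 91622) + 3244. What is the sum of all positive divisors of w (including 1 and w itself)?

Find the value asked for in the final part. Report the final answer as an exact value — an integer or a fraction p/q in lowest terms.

208080

Part 1: T(2) = -2*(-12) - 3*(36) = -84; iterating: T(2)=-84, T(3)=204, T(4)=-156, T(5)=-300, T(6)=1068, T(7)=-1236, T(8)=-732, T(9)=5172, T(10)=-8148, T(11)=780, T(12)=22884, T(13)=-48108, T(14)=27564, T(15)=89196; answer 89196
Part 2: B1 = 89196; w = 92440; 92440 = 2^3 * 5 * 2311; sigma = (1 + 2 + 4 + 8) * (1 + 5) * (1 + 2311) = 15 * 6 * 2312 = 208080; answer 208080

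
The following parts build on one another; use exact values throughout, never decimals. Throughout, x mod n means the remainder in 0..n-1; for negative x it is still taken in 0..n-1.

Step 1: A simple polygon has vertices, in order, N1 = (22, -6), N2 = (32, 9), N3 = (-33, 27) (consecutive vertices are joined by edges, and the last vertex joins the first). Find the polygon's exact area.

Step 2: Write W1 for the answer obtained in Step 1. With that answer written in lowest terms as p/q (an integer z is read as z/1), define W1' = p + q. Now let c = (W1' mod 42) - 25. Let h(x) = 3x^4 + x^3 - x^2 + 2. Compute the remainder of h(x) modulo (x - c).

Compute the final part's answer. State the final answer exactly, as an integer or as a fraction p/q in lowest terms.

38

Step 1: cross terms: (22*9 - 32*-6)=390, (32*27 - -33*9)=1161, (-33*-6 - 22*27)=-396; twice the area = |1155| = 1155; area = 1155/2; answer 1155/2
Step 2: W1 = 1155/2; threaded value p + q = 1157; c = -2; remainder = value at the root: 3*(-2)^4 + 1*(-2)^3 - 1*(-2)^2 + 2 = (48) + (-8) + (-4) + (2) = 38; answer 38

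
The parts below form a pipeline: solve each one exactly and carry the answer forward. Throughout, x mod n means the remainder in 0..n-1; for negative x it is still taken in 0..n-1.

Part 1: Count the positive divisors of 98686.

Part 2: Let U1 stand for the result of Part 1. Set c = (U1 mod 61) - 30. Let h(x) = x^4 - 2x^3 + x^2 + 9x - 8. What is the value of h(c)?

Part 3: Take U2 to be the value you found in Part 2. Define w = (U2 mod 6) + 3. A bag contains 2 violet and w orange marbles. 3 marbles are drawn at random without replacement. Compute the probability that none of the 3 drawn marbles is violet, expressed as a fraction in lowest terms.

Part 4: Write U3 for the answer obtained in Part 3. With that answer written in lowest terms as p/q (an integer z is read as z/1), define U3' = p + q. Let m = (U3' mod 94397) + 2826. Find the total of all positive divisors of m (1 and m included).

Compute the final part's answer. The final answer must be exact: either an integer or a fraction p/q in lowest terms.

2844

Part 1: 98686 = 2 * 7^2 * 19 * 53; number of divisors = (1+1) * (2+1) * (1+1) * (1+1) = 24; answer 24
Part 2: U1 = 24; c = -6; 1*(-6)^4 - 2*(-6)^3 + 1*(-6)^2 + 9*(-6)^1 - 8 = (1296) + (432) + (36) + (-54) + (-8) = 1702; answer 1702
Part 3: U2 = 1702; w = 7; total draws C(9,3) = 84; favorable C(7,3) = 35; P = 5/12; answer 5/12
Part 4: U3 = 5/12; threaded value p + q = 17; m = 2843; 2843 is prime, so its only divisors are 1 and 2843; sigma = 1 + 2843 = 2844; answer 2844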